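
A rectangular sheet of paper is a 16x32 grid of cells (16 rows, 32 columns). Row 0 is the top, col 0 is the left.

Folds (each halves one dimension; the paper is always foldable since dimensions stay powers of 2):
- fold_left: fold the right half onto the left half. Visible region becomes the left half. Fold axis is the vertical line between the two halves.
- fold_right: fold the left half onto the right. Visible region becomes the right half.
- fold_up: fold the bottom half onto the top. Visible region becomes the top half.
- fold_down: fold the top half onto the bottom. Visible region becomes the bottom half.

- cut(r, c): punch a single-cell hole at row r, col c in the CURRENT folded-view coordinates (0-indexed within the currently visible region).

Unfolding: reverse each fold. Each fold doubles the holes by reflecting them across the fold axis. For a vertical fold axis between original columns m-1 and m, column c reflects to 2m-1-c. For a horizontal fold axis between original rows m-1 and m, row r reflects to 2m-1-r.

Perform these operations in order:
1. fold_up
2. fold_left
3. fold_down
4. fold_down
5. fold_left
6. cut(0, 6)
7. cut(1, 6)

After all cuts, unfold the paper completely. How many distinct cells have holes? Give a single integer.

Answer: 64

Derivation:
Op 1 fold_up: fold axis h@8; visible region now rows[0,8) x cols[0,32) = 8x32
Op 2 fold_left: fold axis v@16; visible region now rows[0,8) x cols[0,16) = 8x16
Op 3 fold_down: fold axis h@4; visible region now rows[4,8) x cols[0,16) = 4x16
Op 4 fold_down: fold axis h@6; visible region now rows[6,8) x cols[0,16) = 2x16
Op 5 fold_left: fold axis v@8; visible region now rows[6,8) x cols[0,8) = 2x8
Op 6 cut(0, 6): punch at orig (6,6); cuts so far [(6, 6)]; region rows[6,8) x cols[0,8) = 2x8
Op 7 cut(1, 6): punch at orig (7,6); cuts so far [(6, 6), (7, 6)]; region rows[6,8) x cols[0,8) = 2x8
Unfold 1 (reflect across v@8): 4 holes -> [(6, 6), (6, 9), (7, 6), (7, 9)]
Unfold 2 (reflect across h@6): 8 holes -> [(4, 6), (4, 9), (5, 6), (5, 9), (6, 6), (6, 9), (7, 6), (7, 9)]
Unfold 3 (reflect across h@4): 16 holes -> [(0, 6), (0, 9), (1, 6), (1, 9), (2, 6), (2, 9), (3, 6), (3, 9), (4, 6), (4, 9), (5, 6), (5, 9), (6, 6), (6, 9), (7, 6), (7, 9)]
Unfold 4 (reflect across v@16): 32 holes -> [(0, 6), (0, 9), (0, 22), (0, 25), (1, 6), (1, 9), (1, 22), (1, 25), (2, 6), (2, 9), (2, 22), (2, 25), (3, 6), (3, 9), (3, 22), (3, 25), (4, 6), (4, 9), (4, 22), (4, 25), (5, 6), (5, 9), (5, 22), (5, 25), (6, 6), (6, 9), (6, 22), (6, 25), (7, 6), (7, 9), (7, 22), (7, 25)]
Unfold 5 (reflect across h@8): 64 holes -> [(0, 6), (0, 9), (0, 22), (0, 25), (1, 6), (1, 9), (1, 22), (1, 25), (2, 6), (2, 9), (2, 22), (2, 25), (3, 6), (3, 9), (3, 22), (3, 25), (4, 6), (4, 9), (4, 22), (4, 25), (5, 6), (5, 9), (5, 22), (5, 25), (6, 6), (6, 9), (6, 22), (6, 25), (7, 6), (7, 9), (7, 22), (7, 25), (8, 6), (8, 9), (8, 22), (8, 25), (9, 6), (9, 9), (9, 22), (9, 25), (10, 6), (10, 9), (10, 22), (10, 25), (11, 6), (11, 9), (11, 22), (11, 25), (12, 6), (12, 9), (12, 22), (12, 25), (13, 6), (13, 9), (13, 22), (13, 25), (14, 6), (14, 9), (14, 22), (14, 25), (15, 6), (15, 9), (15, 22), (15, 25)]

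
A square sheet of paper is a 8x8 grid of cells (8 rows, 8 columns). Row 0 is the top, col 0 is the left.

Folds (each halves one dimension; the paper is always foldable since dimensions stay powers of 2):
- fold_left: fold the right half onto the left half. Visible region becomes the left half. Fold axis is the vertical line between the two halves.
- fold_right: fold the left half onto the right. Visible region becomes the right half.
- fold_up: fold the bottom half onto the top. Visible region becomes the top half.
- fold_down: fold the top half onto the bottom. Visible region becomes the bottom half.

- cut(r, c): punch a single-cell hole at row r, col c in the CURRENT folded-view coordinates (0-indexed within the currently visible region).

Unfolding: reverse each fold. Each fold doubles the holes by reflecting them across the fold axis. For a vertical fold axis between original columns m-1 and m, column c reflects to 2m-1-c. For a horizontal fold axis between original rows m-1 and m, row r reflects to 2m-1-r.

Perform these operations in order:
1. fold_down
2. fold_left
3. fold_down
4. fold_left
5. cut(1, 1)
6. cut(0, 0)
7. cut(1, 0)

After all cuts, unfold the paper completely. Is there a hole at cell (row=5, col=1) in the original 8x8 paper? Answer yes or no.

Answer: no

Derivation:
Op 1 fold_down: fold axis h@4; visible region now rows[4,8) x cols[0,8) = 4x8
Op 2 fold_left: fold axis v@4; visible region now rows[4,8) x cols[0,4) = 4x4
Op 3 fold_down: fold axis h@6; visible region now rows[6,8) x cols[0,4) = 2x4
Op 4 fold_left: fold axis v@2; visible region now rows[6,8) x cols[0,2) = 2x2
Op 5 cut(1, 1): punch at orig (7,1); cuts so far [(7, 1)]; region rows[6,8) x cols[0,2) = 2x2
Op 6 cut(0, 0): punch at orig (6,0); cuts so far [(6, 0), (7, 1)]; region rows[6,8) x cols[0,2) = 2x2
Op 7 cut(1, 0): punch at orig (7,0); cuts so far [(6, 0), (7, 0), (7, 1)]; region rows[6,8) x cols[0,2) = 2x2
Unfold 1 (reflect across v@2): 6 holes -> [(6, 0), (6, 3), (7, 0), (7, 1), (7, 2), (7, 3)]
Unfold 2 (reflect across h@6): 12 holes -> [(4, 0), (4, 1), (4, 2), (4, 3), (5, 0), (5, 3), (6, 0), (6, 3), (7, 0), (7, 1), (7, 2), (7, 3)]
Unfold 3 (reflect across v@4): 24 holes -> [(4, 0), (4, 1), (4, 2), (4, 3), (4, 4), (4, 5), (4, 6), (4, 7), (5, 0), (5, 3), (5, 4), (5, 7), (6, 0), (6, 3), (6, 4), (6, 7), (7, 0), (7, 1), (7, 2), (7, 3), (7, 4), (7, 5), (7, 6), (7, 7)]
Unfold 4 (reflect across h@4): 48 holes -> [(0, 0), (0, 1), (0, 2), (0, 3), (0, 4), (0, 5), (0, 6), (0, 7), (1, 0), (1, 3), (1, 4), (1, 7), (2, 0), (2, 3), (2, 4), (2, 7), (3, 0), (3, 1), (3, 2), (3, 3), (3, 4), (3, 5), (3, 6), (3, 7), (4, 0), (4, 1), (4, 2), (4, 3), (4, 4), (4, 5), (4, 6), (4, 7), (5, 0), (5, 3), (5, 4), (5, 7), (6, 0), (6, 3), (6, 4), (6, 7), (7, 0), (7, 1), (7, 2), (7, 3), (7, 4), (7, 5), (7, 6), (7, 7)]
Holes: [(0, 0), (0, 1), (0, 2), (0, 3), (0, 4), (0, 5), (0, 6), (0, 7), (1, 0), (1, 3), (1, 4), (1, 7), (2, 0), (2, 3), (2, 4), (2, 7), (3, 0), (3, 1), (3, 2), (3, 3), (3, 4), (3, 5), (3, 6), (3, 7), (4, 0), (4, 1), (4, 2), (4, 3), (4, 4), (4, 5), (4, 6), (4, 7), (5, 0), (5, 3), (5, 4), (5, 7), (6, 0), (6, 3), (6, 4), (6, 7), (7, 0), (7, 1), (7, 2), (7, 3), (7, 4), (7, 5), (7, 6), (7, 7)]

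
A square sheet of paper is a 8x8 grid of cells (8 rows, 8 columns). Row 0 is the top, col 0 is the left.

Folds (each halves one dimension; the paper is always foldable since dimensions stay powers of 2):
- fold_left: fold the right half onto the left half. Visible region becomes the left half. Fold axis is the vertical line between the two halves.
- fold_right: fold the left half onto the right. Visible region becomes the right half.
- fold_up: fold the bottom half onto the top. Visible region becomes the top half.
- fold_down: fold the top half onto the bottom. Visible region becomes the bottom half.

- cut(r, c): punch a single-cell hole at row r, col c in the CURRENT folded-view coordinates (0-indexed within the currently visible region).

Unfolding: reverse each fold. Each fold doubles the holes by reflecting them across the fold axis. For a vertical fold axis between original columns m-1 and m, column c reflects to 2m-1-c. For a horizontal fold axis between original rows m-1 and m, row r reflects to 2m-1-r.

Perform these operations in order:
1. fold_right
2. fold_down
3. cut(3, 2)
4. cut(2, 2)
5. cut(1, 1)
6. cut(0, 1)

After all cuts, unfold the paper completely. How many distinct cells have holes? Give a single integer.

Op 1 fold_right: fold axis v@4; visible region now rows[0,8) x cols[4,8) = 8x4
Op 2 fold_down: fold axis h@4; visible region now rows[4,8) x cols[4,8) = 4x4
Op 3 cut(3, 2): punch at orig (7,6); cuts so far [(7, 6)]; region rows[4,8) x cols[4,8) = 4x4
Op 4 cut(2, 2): punch at orig (6,6); cuts so far [(6, 6), (7, 6)]; region rows[4,8) x cols[4,8) = 4x4
Op 5 cut(1, 1): punch at orig (5,5); cuts so far [(5, 5), (6, 6), (7, 6)]; region rows[4,8) x cols[4,8) = 4x4
Op 6 cut(0, 1): punch at orig (4,5); cuts so far [(4, 5), (5, 5), (6, 6), (7, 6)]; region rows[4,8) x cols[4,8) = 4x4
Unfold 1 (reflect across h@4): 8 holes -> [(0, 6), (1, 6), (2, 5), (3, 5), (4, 5), (5, 5), (6, 6), (7, 6)]
Unfold 2 (reflect across v@4): 16 holes -> [(0, 1), (0, 6), (1, 1), (1, 6), (2, 2), (2, 5), (3, 2), (3, 5), (4, 2), (4, 5), (5, 2), (5, 5), (6, 1), (6, 6), (7, 1), (7, 6)]

Answer: 16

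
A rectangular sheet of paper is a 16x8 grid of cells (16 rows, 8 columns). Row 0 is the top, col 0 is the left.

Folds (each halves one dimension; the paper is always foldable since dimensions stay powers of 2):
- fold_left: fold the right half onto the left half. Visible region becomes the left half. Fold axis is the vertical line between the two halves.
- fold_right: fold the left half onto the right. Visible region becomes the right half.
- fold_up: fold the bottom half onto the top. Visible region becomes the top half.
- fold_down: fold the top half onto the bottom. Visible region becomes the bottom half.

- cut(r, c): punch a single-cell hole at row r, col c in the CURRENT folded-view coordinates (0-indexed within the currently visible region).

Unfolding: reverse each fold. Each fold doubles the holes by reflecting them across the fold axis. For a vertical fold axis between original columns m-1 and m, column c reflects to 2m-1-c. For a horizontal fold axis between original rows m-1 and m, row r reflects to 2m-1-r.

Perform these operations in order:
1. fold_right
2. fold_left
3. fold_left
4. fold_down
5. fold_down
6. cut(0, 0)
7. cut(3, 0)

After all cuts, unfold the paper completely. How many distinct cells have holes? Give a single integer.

Answer: 64

Derivation:
Op 1 fold_right: fold axis v@4; visible region now rows[0,16) x cols[4,8) = 16x4
Op 2 fold_left: fold axis v@6; visible region now rows[0,16) x cols[4,6) = 16x2
Op 3 fold_left: fold axis v@5; visible region now rows[0,16) x cols[4,5) = 16x1
Op 4 fold_down: fold axis h@8; visible region now rows[8,16) x cols[4,5) = 8x1
Op 5 fold_down: fold axis h@12; visible region now rows[12,16) x cols[4,5) = 4x1
Op 6 cut(0, 0): punch at orig (12,4); cuts so far [(12, 4)]; region rows[12,16) x cols[4,5) = 4x1
Op 7 cut(3, 0): punch at orig (15,4); cuts so far [(12, 4), (15, 4)]; region rows[12,16) x cols[4,5) = 4x1
Unfold 1 (reflect across h@12): 4 holes -> [(8, 4), (11, 4), (12, 4), (15, 4)]
Unfold 2 (reflect across h@8): 8 holes -> [(0, 4), (3, 4), (4, 4), (7, 4), (8, 4), (11, 4), (12, 4), (15, 4)]
Unfold 3 (reflect across v@5): 16 holes -> [(0, 4), (0, 5), (3, 4), (3, 5), (4, 4), (4, 5), (7, 4), (7, 5), (8, 4), (8, 5), (11, 4), (11, 5), (12, 4), (12, 5), (15, 4), (15, 5)]
Unfold 4 (reflect across v@6): 32 holes -> [(0, 4), (0, 5), (0, 6), (0, 7), (3, 4), (3, 5), (3, 6), (3, 7), (4, 4), (4, 5), (4, 6), (4, 7), (7, 4), (7, 5), (7, 6), (7, 7), (8, 4), (8, 5), (8, 6), (8, 7), (11, 4), (11, 5), (11, 6), (11, 7), (12, 4), (12, 5), (12, 6), (12, 7), (15, 4), (15, 5), (15, 6), (15, 7)]
Unfold 5 (reflect across v@4): 64 holes -> [(0, 0), (0, 1), (0, 2), (0, 3), (0, 4), (0, 5), (0, 6), (0, 7), (3, 0), (3, 1), (3, 2), (3, 3), (3, 4), (3, 5), (3, 6), (3, 7), (4, 0), (4, 1), (4, 2), (4, 3), (4, 4), (4, 5), (4, 6), (4, 7), (7, 0), (7, 1), (7, 2), (7, 3), (7, 4), (7, 5), (7, 6), (7, 7), (8, 0), (8, 1), (8, 2), (8, 3), (8, 4), (8, 5), (8, 6), (8, 7), (11, 0), (11, 1), (11, 2), (11, 3), (11, 4), (11, 5), (11, 6), (11, 7), (12, 0), (12, 1), (12, 2), (12, 3), (12, 4), (12, 5), (12, 6), (12, 7), (15, 0), (15, 1), (15, 2), (15, 3), (15, 4), (15, 5), (15, 6), (15, 7)]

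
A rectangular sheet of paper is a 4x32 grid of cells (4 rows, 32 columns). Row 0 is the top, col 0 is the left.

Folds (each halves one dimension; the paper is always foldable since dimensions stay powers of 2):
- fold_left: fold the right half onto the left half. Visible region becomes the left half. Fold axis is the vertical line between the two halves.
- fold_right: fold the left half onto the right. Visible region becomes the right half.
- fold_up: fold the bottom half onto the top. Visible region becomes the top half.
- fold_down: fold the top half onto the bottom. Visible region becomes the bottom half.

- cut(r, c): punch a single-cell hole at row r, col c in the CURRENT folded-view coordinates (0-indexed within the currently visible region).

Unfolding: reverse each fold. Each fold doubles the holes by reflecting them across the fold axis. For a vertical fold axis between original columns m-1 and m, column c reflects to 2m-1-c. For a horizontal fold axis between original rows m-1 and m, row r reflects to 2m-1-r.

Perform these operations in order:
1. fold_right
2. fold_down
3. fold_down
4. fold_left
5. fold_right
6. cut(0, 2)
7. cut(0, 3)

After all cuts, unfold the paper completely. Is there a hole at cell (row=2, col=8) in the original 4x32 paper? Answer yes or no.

Op 1 fold_right: fold axis v@16; visible region now rows[0,4) x cols[16,32) = 4x16
Op 2 fold_down: fold axis h@2; visible region now rows[2,4) x cols[16,32) = 2x16
Op 3 fold_down: fold axis h@3; visible region now rows[3,4) x cols[16,32) = 1x16
Op 4 fold_left: fold axis v@24; visible region now rows[3,4) x cols[16,24) = 1x8
Op 5 fold_right: fold axis v@20; visible region now rows[3,4) x cols[20,24) = 1x4
Op 6 cut(0, 2): punch at orig (3,22); cuts so far [(3, 22)]; region rows[3,4) x cols[20,24) = 1x4
Op 7 cut(0, 3): punch at orig (3,23); cuts so far [(3, 22), (3, 23)]; region rows[3,4) x cols[20,24) = 1x4
Unfold 1 (reflect across v@20): 4 holes -> [(3, 16), (3, 17), (3, 22), (3, 23)]
Unfold 2 (reflect across v@24): 8 holes -> [(3, 16), (3, 17), (3, 22), (3, 23), (3, 24), (3, 25), (3, 30), (3, 31)]
Unfold 3 (reflect across h@3): 16 holes -> [(2, 16), (2, 17), (2, 22), (2, 23), (2, 24), (2, 25), (2, 30), (2, 31), (3, 16), (3, 17), (3, 22), (3, 23), (3, 24), (3, 25), (3, 30), (3, 31)]
Unfold 4 (reflect across h@2): 32 holes -> [(0, 16), (0, 17), (0, 22), (0, 23), (0, 24), (0, 25), (0, 30), (0, 31), (1, 16), (1, 17), (1, 22), (1, 23), (1, 24), (1, 25), (1, 30), (1, 31), (2, 16), (2, 17), (2, 22), (2, 23), (2, 24), (2, 25), (2, 30), (2, 31), (3, 16), (3, 17), (3, 22), (3, 23), (3, 24), (3, 25), (3, 30), (3, 31)]
Unfold 5 (reflect across v@16): 64 holes -> [(0, 0), (0, 1), (0, 6), (0, 7), (0, 8), (0, 9), (0, 14), (0, 15), (0, 16), (0, 17), (0, 22), (0, 23), (0, 24), (0, 25), (0, 30), (0, 31), (1, 0), (1, 1), (1, 6), (1, 7), (1, 8), (1, 9), (1, 14), (1, 15), (1, 16), (1, 17), (1, 22), (1, 23), (1, 24), (1, 25), (1, 30), (1, 31), (2, 0), (2, 1), (2, 6), (2, 7), (2, 8), (2, 9), (2, 14), (2, 15), (2, 16), (2, 17), (2, 22), (2, 23), (2, 24), (2, 25), (2, 30), (2, 31), (3, 0), (3, 1), (3, 6), (3, 7), (3, 8), (3, 9), (3, 14), (3, 15), (3, 16), (3, 17), (3, 22), (3, 23), (3, 24), (3, 25), (3, 30), (3, 31)]
Holes: [(0, 0), (0, 1), (0, 6), (0, 7), (0, 8), (0, 9), (0, 14), (0, 15), (0, 16), (0, 17), (0, 22), (0, 23), (0, 24), (0, 25), (0, 30), (0, 31), (1, 0), (1, 1), (1, 6), (1, 7), (1, 8), (1, 9), (1, 14), (1, 15), (1, 16), (1, 17), (1, 22), (1, 23), (1, 24), (1, 25), (1, 30), (1, 31), (2, 0), (2, 1), (2, 6), (2, 7), (2, 8), (2, 9), (2, 14), (2, 15), (2, 16), (2, 17), (2, 22), (2, 23), (2, 24), (2, 25), (2, 30), (2, 31), (3, 0), (3, 1), (3, 6), (3, 7), (3, 8), (3, 9), (3, 14), (3, 15), (3, 16), (3, 17), (3, 22), (3, 23), (3, 24), (3, 25), (3, 30), (3, 31)]

Answer: yes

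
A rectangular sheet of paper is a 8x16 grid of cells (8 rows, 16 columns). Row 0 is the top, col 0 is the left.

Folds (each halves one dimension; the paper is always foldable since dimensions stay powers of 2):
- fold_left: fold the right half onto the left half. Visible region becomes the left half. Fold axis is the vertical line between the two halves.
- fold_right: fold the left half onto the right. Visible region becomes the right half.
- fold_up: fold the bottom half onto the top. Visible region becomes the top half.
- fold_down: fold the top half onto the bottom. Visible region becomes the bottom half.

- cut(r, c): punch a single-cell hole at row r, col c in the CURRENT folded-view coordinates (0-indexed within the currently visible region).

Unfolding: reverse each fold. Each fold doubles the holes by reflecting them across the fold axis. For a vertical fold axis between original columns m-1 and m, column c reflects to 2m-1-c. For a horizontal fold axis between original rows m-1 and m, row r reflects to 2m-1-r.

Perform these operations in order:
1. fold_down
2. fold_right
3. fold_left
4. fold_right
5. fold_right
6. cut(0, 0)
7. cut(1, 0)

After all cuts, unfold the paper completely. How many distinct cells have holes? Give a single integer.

Op 1 fold_down: fold axis h@4; visible region now rows[4,8) x cols[0,16) = 4x16
Op 2 fold_right: fold axis v@8; visible region now rows[4,8) x cols[8,16) = 4x8
Op 3 fold_left: fold axis v@12; visible region now rows[4,8) x cols[8,12) = 4x4
Op 4 fold_right: fold axis v@10; visible region now rows[4,8) x cols[10,12) = 4x2
Op 5 fold_right: fold axis v@11; visible region now rows[4,8) x cols[11,12) = 4x1
Op 6 cut(0, 0): punch at orig (4,11); cuts so far [(4, 11)]; region rows[4,8) x cols[11,12) = 4x1
Op 7 cut(1, 0): punch at orig (5,11); cuts so far [(4, 11), (5, 11)]; region rows[4,8) x cols[11,12) = 4x1
Unfold 1 (reflect across v@11): 4 holes -> [(4, 10), (4, 11), (5, 10), (5, 11)]
Unfold 2 (reflect across v@10): 8 holes -> [(4, 8), (4, 9), (4, 10), (4, 11), (5, 8), (5, 9), (5, 10), (5, 11)]
Unfold 3 (reflect across v@12): 16 holes -> [(4, 8), (4, 9), (4, 10), (4, 11), (4, 12), (4, 13), (4, 14), (4, 15), (5, 8), (5, 9), (5, 10), (5, 11), (5, 12), (5, 13), (5, 14), (5, 15)]
Unfold 4 (reflect across v@8): 32 holes -> [(4, 0), (4, 1), (4, 2), (4, 3), (4, 4), (4, 5), (4, 6), (4, 7), (4, 8), (4, 9), (4, 10), (4, 11), (4, 12), (4, 13), (4, 14), (4, 15), (5, 0), (5, 1), (5, 2), (5, 3), (5, 4), (5, 5), (5, 6), (5, 7), (5, 8), (5, 9), (5, 10), (5, 11), (5, 12), (5, 13), (5, 14), (5, 15)]
Unfold 5 (reflect across h@4): 64 holes -> [(2, 0), (2, 1), (2, 2), (2, 3), (2, 4), (2, 5), (2, 6), (2, 7), (2, 8), (2, 9), (2, 10), (2, 11), (2, 12), (2, 13), (2, 14), (2, 15), (3, 0), (3, 1), (3, 2), (3, 3), (3, 4), (3, 5), (3, 6), (3, 7), (3, 8), (3, 9), (3, 10), (3, 11), (3, 12), (3, 13), (3, 14), (3, 15), (4, 0), (4, 1), (4, 2), (4, 3), (4, 4), (4, 5), (4, 6), (4, 7), (4, 8), (4, 9), (4, 10), (4, 11), (4, 12), (4, 13), (4, 14), (4, 15), (5, 0), (5, 1), (5, 2), (5, 3), (5, 4), (5, 5), (5, 6), (5, 7), (5, 8), (5, 9), (5, 10), (5, 11), (5, 12), (5, 13), (5, 14), (5, 15)]

Answer: 64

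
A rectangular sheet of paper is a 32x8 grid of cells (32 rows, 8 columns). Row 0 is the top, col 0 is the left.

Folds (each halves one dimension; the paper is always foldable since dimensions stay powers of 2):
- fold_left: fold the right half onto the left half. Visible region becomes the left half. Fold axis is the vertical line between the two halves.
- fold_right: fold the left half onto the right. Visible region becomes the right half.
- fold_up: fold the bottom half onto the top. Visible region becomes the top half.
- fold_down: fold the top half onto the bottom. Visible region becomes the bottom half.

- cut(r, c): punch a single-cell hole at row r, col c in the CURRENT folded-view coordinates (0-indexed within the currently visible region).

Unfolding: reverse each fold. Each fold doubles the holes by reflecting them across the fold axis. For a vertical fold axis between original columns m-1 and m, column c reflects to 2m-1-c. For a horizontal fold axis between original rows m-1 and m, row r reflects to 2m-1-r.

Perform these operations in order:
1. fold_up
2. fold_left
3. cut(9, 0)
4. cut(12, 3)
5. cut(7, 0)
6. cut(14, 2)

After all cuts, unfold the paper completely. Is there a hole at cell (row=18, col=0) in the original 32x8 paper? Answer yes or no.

Answer: no

Derivation:
Op 1 fold_up: fold axis h@16; visible region now rows[0,16) x cols[0,8) = 16x8
Op 2 fold_left: fold axis v@4; visible region now rows[0,16) x cols[0,4) = 16x4
Op 3 cut(9, 0): punch at orig (9,0); cuts so far [(9, 0)]; region rows[0,16) x cols[0,4) = 16x4
Op 4 cut(12, 3): punch at orig (12,3); cuts so far [(9, 0), (12, 3)]; region rows[0,16) x cols[0,4) = 16x4
Op 5 cut(7, 0): punch at orig (7,0); cuts so far [(7, 0), (9, 0), (12, 3)]; region rows[0,16) x cols[0,4) = 16x4
Op 6 cut(14, 2): punch at orig (14,2); cuts so far [(7, 0), (9, 0), (12, 3), (14, 2)]; region rows[0,16) x cols[0,4) = 16x4
Unfold 1 (reflect across v@4): 8 holes -> [(7, 0), (7, 7), (9, 0), (9, 7), (12, 3), (12, 4), (14, 2), (14, 5)]
Unfold 2 (reflect across h@16): 16 holes -> [(7, 0), (7, 7), (9, 0), (9, 7), (12, 3), (12, 4), (14, 2), (14, 5), (17, 2), (17, 5), (19, 3), (19, 4), (22, 0), (22, 7), (24, 0), (24, 7)]
Holes: [(7, 0), (7, 7), (9, 0), (9, 7), (12, 3), (12, 4), (14, 2), (14, 5), (17, 2), (17, 5), (19, 3), (19, 4), (22, 0), (22, 7), (24, 0), (24, 7)]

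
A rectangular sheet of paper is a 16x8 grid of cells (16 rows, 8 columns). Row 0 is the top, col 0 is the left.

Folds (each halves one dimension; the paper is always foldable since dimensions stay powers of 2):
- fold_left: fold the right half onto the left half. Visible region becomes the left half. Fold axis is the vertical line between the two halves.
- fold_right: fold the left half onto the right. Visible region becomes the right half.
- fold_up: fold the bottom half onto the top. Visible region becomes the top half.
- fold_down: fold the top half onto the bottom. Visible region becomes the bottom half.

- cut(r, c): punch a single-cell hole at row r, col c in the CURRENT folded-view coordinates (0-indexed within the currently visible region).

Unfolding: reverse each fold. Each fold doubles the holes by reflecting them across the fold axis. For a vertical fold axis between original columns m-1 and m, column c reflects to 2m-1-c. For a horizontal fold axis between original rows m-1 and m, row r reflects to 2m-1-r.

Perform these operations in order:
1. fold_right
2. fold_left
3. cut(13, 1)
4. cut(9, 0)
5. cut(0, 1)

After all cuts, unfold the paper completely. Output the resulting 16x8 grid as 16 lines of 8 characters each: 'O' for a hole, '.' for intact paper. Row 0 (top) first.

Answer: .OO..OO.
........
........
........
........
........
........
........
........
O..OO..O
........
........
........
.OO..OO.
........
........

Derivation:
Op 1 fold_right: fold axis v@4; visible region now rows[0,16) x cols[4,8) = 16x4
Op 2 fold_left: fold axis v@6; visible region now rows[0,16) x cols[4,6) = 16x2
Op 3 cut(13, 1): punch at orig (13,5); cuts so far [(13, 5)]; region rows[0,16) x cols[4,6) = 16x2
Op 4 cut(9, 0): punch at orig (9,4); cuts so far [(9, 4), (13, 5)]; region rows[0,16) x cols[4,6) = 16x2
Op 5 cut(0, 1): punch at orig (0,5); cuts so far [(0, 5), (9, 4), (13, 5)]; region rows[0,16) x cols[4,6) = 16x2
Unfold 1 (reflect across v@6): 6 holes -> [(0, 5), (0, 6), (9, 4), (9, 7), (13, 5), (13, 6)]
Unfold 2 (reflect across v@4): 12 holes -> [(0, 1), (0, 2), (0, 5), (0, 6), (9, 0), (9, 3), (9, 4), (9, 7), (13, 1), (13, 2), (13, 5), (13, 6)]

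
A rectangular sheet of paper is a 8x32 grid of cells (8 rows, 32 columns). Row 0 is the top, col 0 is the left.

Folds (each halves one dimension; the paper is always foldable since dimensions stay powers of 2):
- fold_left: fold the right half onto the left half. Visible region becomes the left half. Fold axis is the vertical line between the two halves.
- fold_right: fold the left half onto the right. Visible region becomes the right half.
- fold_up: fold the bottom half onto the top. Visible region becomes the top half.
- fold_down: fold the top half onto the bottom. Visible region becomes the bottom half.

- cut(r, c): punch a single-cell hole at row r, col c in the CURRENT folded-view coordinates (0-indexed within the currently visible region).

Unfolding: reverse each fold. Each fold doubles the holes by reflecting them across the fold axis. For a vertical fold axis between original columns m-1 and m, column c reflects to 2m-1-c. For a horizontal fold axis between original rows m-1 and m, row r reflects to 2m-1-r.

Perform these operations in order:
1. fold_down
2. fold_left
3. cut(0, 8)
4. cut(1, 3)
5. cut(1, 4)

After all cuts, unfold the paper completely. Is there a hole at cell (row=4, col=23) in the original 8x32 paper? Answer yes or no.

Answer: yes

Derivation:
Op 1 fold_down: fold axis h@4; visible region now rows[4,8) x cols[0,32) = 4x32
Op 2 fold_left: fold axis v@16; visible region now rows[4,8) x cols[0,16) = 4x16
Op 3 cut(0, 8): punch at orig (4,8); cuts so far [(4, 8)]; region rows[4,8) x cols[0,16) = 4x16
Op 4 cut(1, 3): punch at orig (5,3); cuts so far [(4, 8), (5, 3)]; region rows[4,8) x cols[0,16) = 4x16
Op 5 cut(1, 4): punch at orig (5,4); cuts so far [(4, 8), (5, 3), (5, 4)]; region rows[4,8) x cols[0,16) = 4x16
Unfold 1 (reflect across v@16): 6 holes -> [(4, 8), (4, 23), (5, 3), (5, 4), (5, 27), (5, 28)]
Unfold 2 (reflect across h@4): 12 holes -> [(2, 3), (2, 4), (2, 27), (2, 28), (3, 8), (3, 23), (4, 8), (4, 23), (5, 3), (5, 4), (5, 27), (5, 28)]
Holes: [(2, 3), (2, 4), (2, 27), (2, 28), (3, 8), (3, 23), (4, 8), (4, 23), (5, 3), (5, 4), (5, 27), (5, 28)]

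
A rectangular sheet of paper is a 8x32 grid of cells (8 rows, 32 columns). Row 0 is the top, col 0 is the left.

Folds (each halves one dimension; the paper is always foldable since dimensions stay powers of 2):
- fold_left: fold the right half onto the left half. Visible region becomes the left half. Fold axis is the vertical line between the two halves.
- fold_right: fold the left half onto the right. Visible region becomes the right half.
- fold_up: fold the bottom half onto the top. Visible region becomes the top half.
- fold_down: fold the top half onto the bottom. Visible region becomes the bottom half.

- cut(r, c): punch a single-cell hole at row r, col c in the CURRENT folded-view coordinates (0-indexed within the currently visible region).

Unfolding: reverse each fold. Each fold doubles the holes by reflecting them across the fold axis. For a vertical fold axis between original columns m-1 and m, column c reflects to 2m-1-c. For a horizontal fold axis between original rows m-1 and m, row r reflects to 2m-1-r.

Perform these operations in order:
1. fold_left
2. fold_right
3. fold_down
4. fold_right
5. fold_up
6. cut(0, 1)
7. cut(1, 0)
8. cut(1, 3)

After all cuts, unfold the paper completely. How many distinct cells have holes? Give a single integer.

Op 1 fold_left: fold axis v@16; visible region now rows[0,8) x cols[0,16) = 8x16
Op 2 fold_right: fold axis v@8; visible region now rows[0,8) x cols[8,16) = 8x8
Op 3 fold_down: fold axis h@4; visible region now rows[4,8) x cols[8,16) = 4x8
Op 4 fold_right: fold axis v@12; visible region now rows[4,8) x cols[12,16) = 4x4
Op 5 fold_up: fold axis h@6; visible region now rows[4,6) x cols[12,16) = 2x4
Op 6 cut(0, 1): punch at orig (4,13); cuts so far [(4, 13)]; region rows[4,6) x cols[12,16) = 2x4
Op 7 cut(1, 0): punch at orig (5,12); cuts so far [(4, 13), (5, 12)]; region rows[4,6) x cols[12,16) = 2x4
Op 8 cut(1, 3): punch at orig (5,15); cuts so far [(4, 13), (5, 12), (5, 15)]; region rows[4,6) x cols[12,16) = 2x4
Unfold 1 (reflect across h@6): 6 holes -> [(4, 13), (5, 12), (5, 15), (6, 12), (6, 15), (7, 13)]
Unfold 2 (reflect across v@12): 12 holes -> [(4, 10), (4, 13), (5, 8), (5, 11), (5, 12), (5, 15), (6, 8), (6, 11), (6, 12), (6, 15), (7, 10), (7, 13)]
Unfold 3 (reflect across h@4): 24 holes -> [(0, 10), (0, 13), (1, 8), (1, 11), (1, 12), (1, 15), (2, 8), (2, 11), (2, 12), (2, 15), (3, 10), (3, 13), (4, 10), (4, 13), (5, 8), (5, 11), (5, 12), (5, 15), (6, 8), (6, 11), (6, 12), (6, 15), (7, 10), (7, 13)]
Unfold 4 (reflect across v@8): 48 holes -> [(0, 2), (0, 5), (0, 10), (0, 13), (1, 0), (1, 3), (1, 4), (1, 7), (1, 8), (1, 11), (1, 12), (1, 15), (2, 0), (2, 3), (2, 4), (2, 7), (2, 8), (2, 11), (2, 12), (2, 15), (3, 2), (3, 5), (3, 10), (3, 13), (4, 2), (4, 5), (4, 10), (4, 13), (5, 0), (5, 3), (5, 4), (5, 7), (5, 8), (5, 11), (5, 12), (5, 15), (6, 0), (6, 3), (6, 4), (6, 7), (6, 8), (6, 11), (6, 12), (6, 15), (7, 2), (7, 5), (7, 10), (7, 13)]
Unfold 5 (reflect across v@16): 96 holes -> [(0, 2), (0, 5), (0, 10), (0, 13), (0, 18), (0, 21), (0, 26), (0, 29), (1, 0), (1, 3), (1, 4), (1, 7), (1, 8), (1, 11), (1, 12), (1, 15), (1, 16), (1, 19), (1, 20), (1, 23), (1, 24), (1, 27), (1, 28), (1, 31), (2, 0), (2, 3), (2, 4), (2, 7), (2, 8), (2, 11), (2, 12), (2, 15), (2, 16), (2, 19), (2, 20), (2, 23), (2, 24), (2, 27), (2, 28), (2, 31), (3, 2), (3, 5), (3, 10), (3, 13), (3, 18), (3, 21), (3, 26), (3, 29), (4, 2), (4, 5), (4, 10), (4, 13), (4, 18), (4, 21), (4, 26), (4, 29), (5, 0), (5, 3), (5, 4), (5, 7), (5, 8), (5, 11), (5, 12), (5, 15), (5, 16), (5, 19), (5, 20), (5, 23), (5, 24), (5, 27), (5, 28), (5, 31), (6, 0), (6, 3), (6, 4), (6, 7), (6, 8), (6, 11), (6, 12), (6, 15), (6, 16), (6, 19), (6, 20), (6, 23), (6, 24), (6, 27), (6, 28), (6, 31), (7, 2), (7, 5), (7, 10), (7, 13), (7, 18), (7, 21), (7, 26), (7, 29)]

Answer: 96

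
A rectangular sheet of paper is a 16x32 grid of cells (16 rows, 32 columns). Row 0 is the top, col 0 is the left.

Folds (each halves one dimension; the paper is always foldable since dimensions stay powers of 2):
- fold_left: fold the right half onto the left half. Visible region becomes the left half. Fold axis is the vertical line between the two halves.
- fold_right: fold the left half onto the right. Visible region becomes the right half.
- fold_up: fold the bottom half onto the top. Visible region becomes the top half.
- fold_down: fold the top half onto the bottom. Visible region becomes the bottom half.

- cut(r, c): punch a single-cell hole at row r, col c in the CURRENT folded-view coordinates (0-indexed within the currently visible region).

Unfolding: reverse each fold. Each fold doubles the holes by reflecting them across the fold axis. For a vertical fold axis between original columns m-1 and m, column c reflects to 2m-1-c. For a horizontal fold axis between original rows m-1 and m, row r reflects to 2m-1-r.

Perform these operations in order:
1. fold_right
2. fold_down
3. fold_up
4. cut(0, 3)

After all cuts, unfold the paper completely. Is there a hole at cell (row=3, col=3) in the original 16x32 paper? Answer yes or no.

Op 1 fold_right: fold axis v@16; visible region now rows[0,16) x cols[16,32) = 16x16
Op 2 fold_down: fold axis h@8; visible region now rows[8,16) x cols[16,32) = 8x16
Op 3 fold_up: fold axis h@12; visible region now rows[8,12) x cols[16,32) = 4x16
Op 4 cut(0, 3): punch at orig (8,19); cuts so far [(8, 19)]; region rows[8,12) x cols[16,32) = 4x16
Unfold 1 (reflect across h@12): 2 holes -> [(8, 19), (15, 19)]
Unfold 2 (reflect across h@8): 4 holes -> [(0, 19), (7, 19), (8, 19), (15, 19)]
Unfold 3 (reflect across v@16): 8 holes -> [(0, 12), (0, 19), (7, 12), (7, 19), (8, 12), (8, 19), (15, 12), (15, 19)]
Holes: [(0, 12), (0, 19), (7, 12), (7, 19), (8, 12), (8, 19), (15, 12), (15, 19)]

Answer: no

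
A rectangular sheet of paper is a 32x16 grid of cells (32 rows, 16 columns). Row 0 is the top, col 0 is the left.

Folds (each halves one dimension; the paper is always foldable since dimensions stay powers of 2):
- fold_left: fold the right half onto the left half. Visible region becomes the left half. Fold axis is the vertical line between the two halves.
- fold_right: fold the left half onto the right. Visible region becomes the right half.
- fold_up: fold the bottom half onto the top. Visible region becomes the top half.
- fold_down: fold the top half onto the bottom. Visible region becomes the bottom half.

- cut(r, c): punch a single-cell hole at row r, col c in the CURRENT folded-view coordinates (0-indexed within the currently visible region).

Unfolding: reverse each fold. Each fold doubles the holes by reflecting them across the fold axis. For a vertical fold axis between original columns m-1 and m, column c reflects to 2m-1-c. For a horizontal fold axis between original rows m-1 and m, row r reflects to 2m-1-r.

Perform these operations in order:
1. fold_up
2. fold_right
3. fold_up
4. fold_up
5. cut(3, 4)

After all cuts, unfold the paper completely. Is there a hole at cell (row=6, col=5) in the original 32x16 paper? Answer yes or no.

Answer: no

Derivation:
Op 1 fold_up: fold axis h@16; visible region now rows[0,16) x cols[0,16) = 16x16
Op 2 fold_right: fold axis v@8; visible region now rows[0,16) x cols[8,16) = 16x8
Op 3 fold_up: fold axis h@8; visible region now rows[0,8) x cols[8,16) = 8x8
Op 4 fold_up: fold axis h@4; visible region now rows[0,4) x cols[8,16) = 4x8
Op 5 cut(3, 4): punch at orig (3,12); cuts so far [(3, 12)]; region rows[0,4) x cols[8,16) = 4x8
Unfold 1 (reflect across h@4): 2 holes -> [(3, 12), (4, 12)]
Unfold 2 (reflect across h@8): 4 holes -> [(3, 12), (4, 12), (11, 12), (12, 12)]
Unfold 3 (reflect across v@8): 8 holes -> [(3, 3), (3, 12), (4, 3), (4, 12), (11, 3), (11, 12), (12, 3), (12, 12)]
Unfold 4 (reflect across h@16): 16 holes -> [(3, 3), (3, 12), (4, 3), (4, 12), (11, 3), (11, 12), (12, 3), (12, 12), (19, 3), (19, 12), (20, 3), (20, 12), (27, 3), (27, 12), (28, 3), (28, 12)]
Holes: [(3, 3), (3, 12), (4, 3), (4, 12), (11, 3), (11, 12), (12, 3), (12, 12), (19, 3), (19, 12), (20, 3), (20, 12), (27, 3), (27, 12), (28, 3), (28, 12)]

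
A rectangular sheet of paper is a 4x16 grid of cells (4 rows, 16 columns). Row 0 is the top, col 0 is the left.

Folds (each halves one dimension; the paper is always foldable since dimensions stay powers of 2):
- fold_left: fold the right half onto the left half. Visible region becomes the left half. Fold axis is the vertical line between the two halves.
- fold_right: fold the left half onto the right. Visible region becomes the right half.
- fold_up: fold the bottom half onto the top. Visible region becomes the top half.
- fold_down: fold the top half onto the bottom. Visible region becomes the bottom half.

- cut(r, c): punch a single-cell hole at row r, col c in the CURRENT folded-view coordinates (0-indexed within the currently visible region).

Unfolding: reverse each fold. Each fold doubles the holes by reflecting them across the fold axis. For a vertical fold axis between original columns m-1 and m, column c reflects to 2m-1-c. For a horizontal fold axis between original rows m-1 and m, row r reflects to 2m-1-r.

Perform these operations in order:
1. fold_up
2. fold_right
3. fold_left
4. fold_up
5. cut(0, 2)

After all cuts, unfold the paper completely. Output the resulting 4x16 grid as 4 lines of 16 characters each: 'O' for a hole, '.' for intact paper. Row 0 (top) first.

Answer: ..O..O....O..O..
..O..O....O..O..
..O..O....O..O..
..O..O....O..O..

Derivation:
Op 1 fold_up: fold axis h@2; visible region now rows[0,2) x cols[0,16) = 2x16
Op 2 fold_right: fold axis v@8; visible region now rows[0,2) x cols[8,16) = 2x8
Op 3 fold_left: fold axis v@12; visible region now rows[0,2) x cols[8,12) = 2x4
Op 4 fold_up: fold axis h@1; visible region now rows[0,1) x cols[8,12) = 1x4
Op 5 cut(0, 2): punch at orig (0,10); cuts so far [(0, 10)]; region rows[0,1) x cols[8,12) = 1x4
Unfold 1 (reflect across h@1): 2 holes -> [(0, 10), (1, 10)]
Unfold 2 (reflect across v@12): 4 holes -> [(0, 10), (0, 13), (1, 10), (1, 13)]
Unfold 3 (reflect across v@8): 8 holes -> [(0, 2), (0, 5), (0, 10), (0, 13), (1, 2), (1, 5), (1, 10), (1, 13)]
Unfold 4 (reflect across h@2): 16 holes -> [(0, 2), (0, 5), (0, 10), (0, 13), (1, 2), (1, 5), (1, 10), (1, 13), (2, 2), (2, 5), (2, 10), (2, 13), (3, 2), (3, 5), (3, 10), (3, 13)]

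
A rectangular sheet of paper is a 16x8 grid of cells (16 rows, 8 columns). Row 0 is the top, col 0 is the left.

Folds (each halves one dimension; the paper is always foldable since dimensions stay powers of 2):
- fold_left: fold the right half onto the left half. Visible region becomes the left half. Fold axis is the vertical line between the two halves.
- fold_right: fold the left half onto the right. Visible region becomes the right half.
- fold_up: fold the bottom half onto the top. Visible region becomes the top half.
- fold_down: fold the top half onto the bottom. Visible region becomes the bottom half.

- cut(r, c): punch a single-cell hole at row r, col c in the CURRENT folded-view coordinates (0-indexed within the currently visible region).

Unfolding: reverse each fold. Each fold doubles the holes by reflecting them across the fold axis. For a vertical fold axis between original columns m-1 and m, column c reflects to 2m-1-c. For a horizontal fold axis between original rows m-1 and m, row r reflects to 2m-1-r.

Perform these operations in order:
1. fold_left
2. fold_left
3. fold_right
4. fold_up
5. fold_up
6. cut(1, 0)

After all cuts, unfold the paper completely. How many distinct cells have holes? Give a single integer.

Op 1 fold_left: fold axis v@4; visible region now rows[0,16) x cols[0,4) = 16x4
Op 2 fold_left: fold axis v@2; visible region now rows[0,16) x cols[0,2) = 16x2
Op 3 fold_right: fold axis v@1; visible region now rows[0,16) x cols[1,2) = 16x1
Op 4 fold_up: fold axis h@8; visible region now rows[0,8) x cols[1,2) = 8x1
Op 5 fold_up: fold axis h@4; visible region now rows[0,4) x cols[1,2) = 4x1
Op 6 cut(1, 0): punch at orig (1,1); cuts so far [(1, 1)]; region rows[0,4) x cols[1,2) = 4x1
Unfold 1 (reflect across h@4): 2 holes -> [(1, 1), (6, 1)]
Unfold 2 (reflect across h@8): 4 holes -> [(1, 1), (6, 1), (9, 1), (14, 1)]
Unfold 3 (reflect across v@1): 8 holes -> [(1, 0), (1, 1), (6, 0), (6, 1), (9, 0), (9, 1), (14, 0), (14, 1)]
Unfold 4 (reflect across v@2): 16 holes -> [(1, 0), (1, 1), (1, 2), (1, 3), (6, 0), (6, 1), (6, 2), (6, 3), (9, 0), (9, 1), (9, 2), (9, 3), (14, 0), (14, 1), (14, 2), (14, 3)]
Unfold 5 (reflect across v@4): 32 holes -> [(1, 0), (1, 1), (1, 2), (1, 3), (1, 4), (1, 5), (1, 6), (1, 7), (6, 0), (6, 1), (6, 2), (6, 3), (6, 4), (6, 5), (6, 6), (6, 7), (9, 0), (9, 1), (9, 2), (9, 3), (9, 4), (9, 5), (9, 6), (9, 7), (14, 0), (14, 1), (14, 2), (14, 3), (14, 4), (14, 5), (14, 6), (14, 7)]

Answer: 32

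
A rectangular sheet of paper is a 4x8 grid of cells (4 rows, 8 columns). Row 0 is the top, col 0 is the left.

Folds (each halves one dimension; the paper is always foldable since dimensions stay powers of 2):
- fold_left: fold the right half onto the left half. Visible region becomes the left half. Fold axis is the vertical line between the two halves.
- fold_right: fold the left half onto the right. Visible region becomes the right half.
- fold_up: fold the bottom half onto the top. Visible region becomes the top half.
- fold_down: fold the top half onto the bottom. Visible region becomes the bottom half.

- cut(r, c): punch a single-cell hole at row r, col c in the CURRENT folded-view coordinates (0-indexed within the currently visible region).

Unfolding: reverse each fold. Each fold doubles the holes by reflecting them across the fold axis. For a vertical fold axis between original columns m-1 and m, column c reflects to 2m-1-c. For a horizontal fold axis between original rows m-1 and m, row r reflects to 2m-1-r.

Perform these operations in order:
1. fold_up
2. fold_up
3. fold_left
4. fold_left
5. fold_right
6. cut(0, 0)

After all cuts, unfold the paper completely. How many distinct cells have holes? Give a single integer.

Answer: 32

Derivation:
Op 1 fold_up: fold axis h@2; visible region now rows[0,2) x cols[0,8) = 2x8
Op 2 fold_up: fold axis h@1; visible region now rows[0,1) x cols[0,8) = 1x8
Op 3 fold_left: fold axis v@4; visible region now rows[0,1) x cols[0,4) = 1x4
Op 4 fold_left: fold axis v@2; visible region now rows[0,1) x cols[0,2) = 1x2
Op 5 fold_right: fold axis v@1; visible region now rows[0,1) x cols[1,2) = 1x1
Op 6 cut(0, 0): punch at orig (0,1); cuts so far [(0, 1)]; region rows[0,1) x cols[1,2) = 1x1
Unfold 1 (reflect across v@1): 2 holes -> [(0, 0), (0, 1)]
Unfold 2 (reflect across v@2): 4 holes -> [(0, 0), (0, 1), (0, 2), (0, 3)]
Unfold 3 (reflect across v@4): 8 holes -> [(0, 0), (0, 1), (0, 2), (0, 3), (0, 4), (0, 5), (0, 6), (0, 7)]
Unfold 4 (reflect across h@1): 16 holes -> [(0, 0), (0, 1), (0, 2), (0, 3), (0, 4), (0, 5), (0, 6), (0, 7), (1, 0), (1, 1), (1, 2), (1, 3), (1, 4), (1, 5), (1, 6), (1, 7)]
Unfold 5 (reflect across h@2): 32 holes -> [(0, 0), (0, 1), (0, 2), (0, 3), (0, 4), (0, 5), (0, 6), (0, 7), (1, 0), (1, 1), (1, 2), (1, 3), (1, 4), (1, 5), (1, 6), (1, 7), (2, 0), (2, 1), (2, 2), (2, 3), (2, 4), (2, 5), (2, 6), (2, 7), (3, 0), (3, 1), (3, 2), (3, 3), (3, 4), (3, 5), (3, 6), (3, 7)]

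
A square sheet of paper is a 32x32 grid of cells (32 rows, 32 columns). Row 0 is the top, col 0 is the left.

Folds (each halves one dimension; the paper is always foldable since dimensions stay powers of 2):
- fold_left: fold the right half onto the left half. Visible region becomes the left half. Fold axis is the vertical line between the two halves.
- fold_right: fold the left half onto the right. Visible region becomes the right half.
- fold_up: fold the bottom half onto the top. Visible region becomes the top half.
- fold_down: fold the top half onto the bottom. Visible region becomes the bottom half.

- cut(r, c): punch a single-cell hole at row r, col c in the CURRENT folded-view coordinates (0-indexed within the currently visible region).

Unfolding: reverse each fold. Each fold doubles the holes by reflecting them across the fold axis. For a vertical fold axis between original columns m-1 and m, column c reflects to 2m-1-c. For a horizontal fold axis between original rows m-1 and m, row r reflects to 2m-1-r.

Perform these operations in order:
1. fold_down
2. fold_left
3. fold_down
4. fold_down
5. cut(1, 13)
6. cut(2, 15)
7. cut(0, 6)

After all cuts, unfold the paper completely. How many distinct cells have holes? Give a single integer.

Answer: 48

Derivation:
Op 1 fold_down: fold axis h@16; visible region now rows[16,32) x cols[0,32) = 16x32
Op 2 fold_left: fold axis v@16; visible region now rows[16,32) x cols[0,16) = 16x16
Op 3 fold_down: fold axis h@24; visible region now rows[24,32) x cols[0,16) = 8x16
Op 4 fold_down: fold axis h@28; visible region now rows[28,32) x cols[0,16) = 4x16
Op 5 cut(1, 13): punch at orig (29,13); cuts so far [(29, 13)]; region rows[28,32) x cols[0,16) = 4x16
Op 6 cut(2, 15): punch at orig (30,15); cuts so far [(29, 13), (30, 15)]; region rows[28,32) x cols[0,16) = 4x16
Op 7 cut(0, 6): punch at orig (28,6); cuts so far [(28, 6), (29, 13), (30, 15)]; region rows[28,32) x cols[0,16) = 4x16
Unfold 1 (reflect across h@28): 6 holes -> [(25, 15), (26, 13), (27, 6), (28, 6), (29, 13), (30, 15)]
Unfold 2 (reflect across h@24): 12 holes -> [(17, 15), (18, 13), (19, 6), (20, 6), (21, 13), (22, 15), (25, 15), (26, 13), (27, 6), (28, 6), (29, 13), (30, 15)]
Unfold 3 (reflect across v@16): 24 holes -> [(17, 15), (17, 16), (18, 13), (18, 18), (19, 6), (19, 25), (20, 6), (20, 25), (21, 13), (21, 18), (22, 15), (22, 16), (25, 15), (25, 16), (26, 13), (26, 18), (27, 6), (27, 25), (28, 6), (28, 25), (29, 13), (29, 18), (30, 15), (30, 16)]
Unfold 4 (reflect across h@16): 48 holes -> [(1, 15), (1, 16), (2, 13), (2, 18), (3, 6), (3, 25), (4, 6), (4, 25), (5, 13), (5, 18), (6, 15), (6, 16), (9, 15), (9, 16), (10, 13), (10, 18), (11, 6), (11, 25), (12, 6), (12, 25), (13, 13), (13, 18), (14, 15), (14, 16), (17, 15), (17, 16), (18, 13), (18, 18), (19, 6), (19, 25), (20, 6), (20, 25), (21, 13), (21, 18), (22, 15), (22, 16), (25, 15), (25, 16), (26, 13), (26, 18), (27, 6), (27, 25), (28, 6), (28, 25), (29, 13), (29, 18), (30, 15), (30, 16)]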